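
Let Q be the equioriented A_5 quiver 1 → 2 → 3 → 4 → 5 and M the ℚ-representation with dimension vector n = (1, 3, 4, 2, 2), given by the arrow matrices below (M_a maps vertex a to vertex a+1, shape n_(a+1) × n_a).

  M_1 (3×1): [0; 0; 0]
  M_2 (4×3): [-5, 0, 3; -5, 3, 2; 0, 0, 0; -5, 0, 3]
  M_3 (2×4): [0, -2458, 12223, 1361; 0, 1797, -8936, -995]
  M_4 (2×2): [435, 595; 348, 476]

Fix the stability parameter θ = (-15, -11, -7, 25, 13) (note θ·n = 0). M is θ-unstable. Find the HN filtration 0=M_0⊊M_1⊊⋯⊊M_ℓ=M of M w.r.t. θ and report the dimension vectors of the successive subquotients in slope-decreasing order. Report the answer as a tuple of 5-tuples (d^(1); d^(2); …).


Barcode: M ≅ I[1,1], I[2,2], I[2,4], I[2,5], I[3,3]^2, I[5,5]. HN layers by μ_θ (6 steps, strictly decreasing):
  μ^(1)=25; μ^(2)=19; μ^(3)=13; μ^(4)=-7; μ^(5)=-11; μ^(6)=-15

((0, 0, 0, 1, 0); (0, 0, 0, 1, 1); (0, 0, 0, 0, 1); (0, 0, 4, 0, 0); (0, 3, 0, 0, 0); (1, 0, 0, 0, 0))


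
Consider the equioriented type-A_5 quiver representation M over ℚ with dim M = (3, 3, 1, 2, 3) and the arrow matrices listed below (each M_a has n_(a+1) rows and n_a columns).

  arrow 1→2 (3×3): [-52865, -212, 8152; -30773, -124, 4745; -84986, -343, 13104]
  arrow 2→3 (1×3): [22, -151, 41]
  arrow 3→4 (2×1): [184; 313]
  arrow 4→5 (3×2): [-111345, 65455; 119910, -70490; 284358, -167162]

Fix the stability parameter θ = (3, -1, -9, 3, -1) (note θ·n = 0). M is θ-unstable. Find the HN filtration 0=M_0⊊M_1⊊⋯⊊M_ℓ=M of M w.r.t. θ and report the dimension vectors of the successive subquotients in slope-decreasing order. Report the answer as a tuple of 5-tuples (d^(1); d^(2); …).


Via rank(M_{q-1}∘⋯∘M_p): M ≅ I[1,2]^2, I[1,5], I[4,4], I[5,5]^2.
μ_θ-semistable layers: μ^(1)=3; μ^(2)=1; μ^(3)=-1; μ^(4)=-7/3

((0, 0, 0, 1, 0); (2, 2, 0, 1, 1); (0, 0, 0, 0, 2); (1, 1, 1, 0, 0))


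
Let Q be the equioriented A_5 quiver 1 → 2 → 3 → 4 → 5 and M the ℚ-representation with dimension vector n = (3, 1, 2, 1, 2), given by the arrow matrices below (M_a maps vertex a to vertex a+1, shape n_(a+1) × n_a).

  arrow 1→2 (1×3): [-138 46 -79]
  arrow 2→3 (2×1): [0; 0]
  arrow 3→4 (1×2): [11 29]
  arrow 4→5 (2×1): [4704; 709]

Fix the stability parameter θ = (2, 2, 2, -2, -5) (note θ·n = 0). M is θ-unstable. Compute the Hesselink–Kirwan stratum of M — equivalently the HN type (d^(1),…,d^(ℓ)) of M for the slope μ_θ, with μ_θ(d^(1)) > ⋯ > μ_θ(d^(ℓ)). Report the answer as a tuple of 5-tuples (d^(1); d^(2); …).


Via rank(M_{q-1}∘⋯∘M_p): M ≅ I[1,1]^2, I[1,2], I[3,3], I[3,5], I[5,5].
μ_θ-semistable layers: μ^(1)=2; μ^(2)=-5/3; μ^(3)=-5

((3, 1, 1, 0, 0); (0, 0, 1, 1, 1); (0, 0, 0, 0, 1))


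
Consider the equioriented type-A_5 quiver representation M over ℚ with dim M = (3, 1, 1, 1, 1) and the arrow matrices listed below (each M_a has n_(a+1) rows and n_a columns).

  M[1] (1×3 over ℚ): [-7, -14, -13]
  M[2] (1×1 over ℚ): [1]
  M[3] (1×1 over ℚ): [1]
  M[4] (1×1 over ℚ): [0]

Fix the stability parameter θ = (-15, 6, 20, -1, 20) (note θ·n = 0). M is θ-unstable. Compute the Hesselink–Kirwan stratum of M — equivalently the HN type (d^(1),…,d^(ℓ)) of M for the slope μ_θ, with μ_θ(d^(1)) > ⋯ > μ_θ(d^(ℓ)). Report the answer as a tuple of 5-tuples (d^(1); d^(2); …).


Interval decomposition of M: I[1,1]^2, I[1,4], I[5,5].
HN type (ℓ=4): μ^(1)=20; μ^(2)=19/2; μ^(3)=6; μ^(4)=-15

((0, 0, 0, 0, 1); (0, 0, 1, 1, 0); (0, 1, 0, 0, 0); (3, 0, 0, 0, 0))


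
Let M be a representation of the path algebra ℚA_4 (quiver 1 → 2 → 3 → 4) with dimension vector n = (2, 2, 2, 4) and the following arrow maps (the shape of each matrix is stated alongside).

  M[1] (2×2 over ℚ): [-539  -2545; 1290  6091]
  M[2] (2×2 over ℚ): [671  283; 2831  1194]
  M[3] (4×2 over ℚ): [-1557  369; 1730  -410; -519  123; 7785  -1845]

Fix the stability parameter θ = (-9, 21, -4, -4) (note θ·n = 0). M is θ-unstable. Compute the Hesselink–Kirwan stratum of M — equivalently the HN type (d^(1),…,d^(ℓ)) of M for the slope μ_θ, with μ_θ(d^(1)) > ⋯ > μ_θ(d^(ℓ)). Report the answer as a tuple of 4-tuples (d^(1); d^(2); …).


Barcode: M ≅ I[1,3], I[1,4], I[4,4]^3. HN layers by μ_θ (4 steps, strictly decreasing):
  μ^(1)=17/2; μ^(2)=13/3; μ^(3)=-4; μ^(4)=-9

((0, 1, 1, 0); (0, 1, 1, 1); (0, 0, 0, 3); (2, 0, 0, 0))


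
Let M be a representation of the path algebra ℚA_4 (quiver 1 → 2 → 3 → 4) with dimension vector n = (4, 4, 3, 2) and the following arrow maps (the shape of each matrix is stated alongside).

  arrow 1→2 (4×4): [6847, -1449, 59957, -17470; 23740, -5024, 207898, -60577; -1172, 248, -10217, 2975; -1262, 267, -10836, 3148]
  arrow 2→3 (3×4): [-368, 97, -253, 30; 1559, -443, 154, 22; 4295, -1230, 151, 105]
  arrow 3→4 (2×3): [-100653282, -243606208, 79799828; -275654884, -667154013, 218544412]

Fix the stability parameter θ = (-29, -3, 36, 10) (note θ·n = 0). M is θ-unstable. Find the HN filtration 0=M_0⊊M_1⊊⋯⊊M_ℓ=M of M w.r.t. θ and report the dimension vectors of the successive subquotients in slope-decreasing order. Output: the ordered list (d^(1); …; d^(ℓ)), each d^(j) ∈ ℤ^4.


Interval decomposition of M: I[1,2], I[1,3], I[1,4]^2.
HN type (ℓ=4): μ^(1)=36; μ^(2)=23; μ^(3)=-3; μ^(4)=-29

((0, 0, 1, 0); (0, 0, 2, 2); (0, 4, 0, 0); (4, 0, 0, 0))


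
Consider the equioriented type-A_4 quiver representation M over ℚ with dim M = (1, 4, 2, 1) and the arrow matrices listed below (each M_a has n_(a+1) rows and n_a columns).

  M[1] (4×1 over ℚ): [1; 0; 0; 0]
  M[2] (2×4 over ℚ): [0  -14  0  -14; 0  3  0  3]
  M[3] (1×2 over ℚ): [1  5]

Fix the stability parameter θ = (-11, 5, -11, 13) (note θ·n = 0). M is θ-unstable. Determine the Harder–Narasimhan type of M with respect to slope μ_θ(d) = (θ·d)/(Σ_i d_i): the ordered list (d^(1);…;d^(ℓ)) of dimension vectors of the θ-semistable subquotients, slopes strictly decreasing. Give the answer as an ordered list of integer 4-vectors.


Barcode: M ≅ I[1,2], I[2,2]^2, I[2,4], I[3,3]. HN layers by μ_θ (4 steps, strictly decreasing):
  μ^(1)=13; μ^(2)=5; μ^(3)=-3; μ^(4)=-11

((0, 0, 0, 1); (0, 3, 0, 0); (0, 1, 1, 0); (1, 0, 1, 0))


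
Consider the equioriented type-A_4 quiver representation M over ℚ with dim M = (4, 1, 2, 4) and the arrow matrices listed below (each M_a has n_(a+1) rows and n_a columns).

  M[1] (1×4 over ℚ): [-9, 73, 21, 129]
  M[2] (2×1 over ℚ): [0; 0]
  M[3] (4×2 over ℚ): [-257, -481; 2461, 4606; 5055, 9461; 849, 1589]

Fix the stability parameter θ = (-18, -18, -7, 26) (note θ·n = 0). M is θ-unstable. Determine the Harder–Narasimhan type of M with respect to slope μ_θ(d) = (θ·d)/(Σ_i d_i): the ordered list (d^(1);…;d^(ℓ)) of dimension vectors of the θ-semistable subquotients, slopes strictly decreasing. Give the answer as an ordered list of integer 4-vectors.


Barcode: M ≅ I[1,1]^3, I[1,2], I[3,4]^2, I[4,4]^2. HN layers by μ_θ (3 steps, strictly decreasing):
  μ^(1)=26; μ^(2)=-7; μ^(3)=-18

((0, 0, 0, 4); (0, 0, 2, 0); (4, 1, 0, 0))


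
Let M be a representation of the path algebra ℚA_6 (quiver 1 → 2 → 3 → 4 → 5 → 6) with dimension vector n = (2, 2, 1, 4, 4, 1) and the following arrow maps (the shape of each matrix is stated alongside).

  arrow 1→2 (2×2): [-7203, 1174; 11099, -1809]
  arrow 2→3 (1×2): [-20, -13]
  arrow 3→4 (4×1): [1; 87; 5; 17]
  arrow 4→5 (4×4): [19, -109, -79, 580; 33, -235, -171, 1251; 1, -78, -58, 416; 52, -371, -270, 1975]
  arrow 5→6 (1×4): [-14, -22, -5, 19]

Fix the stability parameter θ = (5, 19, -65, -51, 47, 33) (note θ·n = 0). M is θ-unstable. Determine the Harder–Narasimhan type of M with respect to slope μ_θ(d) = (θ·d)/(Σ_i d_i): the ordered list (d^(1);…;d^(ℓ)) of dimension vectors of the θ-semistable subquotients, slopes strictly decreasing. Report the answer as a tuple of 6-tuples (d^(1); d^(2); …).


Interval decomposition of M: I[1,2], I[1,6], I[4,5]^3.
HN type (ℓ=6): μ^(1)=47; μ^(2)=40; μ^(3)=19; μ^(4)=5; μ^(5)=-23; μ^(6)=-51

((0, 0, 0, 0, 3, 0); (0, 0, 0, 0, 1, 1); (0, 1, 0, 0, 0, 0); (1, 0, 0, 0, 0, 0); (1, 1, 1, 1, 0, 0); (0, 0, 0, 3, 0, 0))


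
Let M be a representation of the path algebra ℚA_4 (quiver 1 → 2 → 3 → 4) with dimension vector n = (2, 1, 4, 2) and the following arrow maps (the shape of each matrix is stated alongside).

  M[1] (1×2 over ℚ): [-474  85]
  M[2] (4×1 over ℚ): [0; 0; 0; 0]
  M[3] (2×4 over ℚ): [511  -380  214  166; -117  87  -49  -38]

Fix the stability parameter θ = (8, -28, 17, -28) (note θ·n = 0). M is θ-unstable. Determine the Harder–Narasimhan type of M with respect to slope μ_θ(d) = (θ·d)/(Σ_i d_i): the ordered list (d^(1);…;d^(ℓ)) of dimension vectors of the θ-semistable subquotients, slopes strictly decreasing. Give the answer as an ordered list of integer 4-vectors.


Interval decomposition of M: I[1,1], I[1,2], I[3,3]^2, I[3,4]^2.
HN type (ℓ=4): μ^(1)=17; μ^(2)=8; μ^(3)=-11/2; μ^(4)=-10

((0, 0, 2, 0); (1, 0, 0, 0); (0, 0, 2, 2); (1, 1, 0, 0))


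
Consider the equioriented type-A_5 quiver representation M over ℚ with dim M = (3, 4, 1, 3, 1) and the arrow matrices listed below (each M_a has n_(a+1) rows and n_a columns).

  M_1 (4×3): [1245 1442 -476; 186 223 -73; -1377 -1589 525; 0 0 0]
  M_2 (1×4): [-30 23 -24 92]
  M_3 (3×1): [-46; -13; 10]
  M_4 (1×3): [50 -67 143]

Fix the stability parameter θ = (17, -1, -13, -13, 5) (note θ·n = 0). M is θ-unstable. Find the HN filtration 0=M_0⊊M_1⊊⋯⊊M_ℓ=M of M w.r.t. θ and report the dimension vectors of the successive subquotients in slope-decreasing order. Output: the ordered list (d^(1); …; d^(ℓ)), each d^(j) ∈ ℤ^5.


Barcode: M ≅ I[1,1], I[1,2], I[1,5], I[2,2]^2, I[4,4]^2. HN layers by μ_θ (6 steps, strictly decreasing):
  μ^(1)=17; μ^(2)=8; μ^(3)=5; μ^(4)=-1; μ^(5)=-5/2; μ^(6)=-13

((1, 0, 0, 0, 0); (1, 1, 0, 0, 0); (0, 0, 0, 0, 1); (0, 2, 0, 0, 0); (1, 1, 1, 1, 0); (0, 0, 0, 2, 0))


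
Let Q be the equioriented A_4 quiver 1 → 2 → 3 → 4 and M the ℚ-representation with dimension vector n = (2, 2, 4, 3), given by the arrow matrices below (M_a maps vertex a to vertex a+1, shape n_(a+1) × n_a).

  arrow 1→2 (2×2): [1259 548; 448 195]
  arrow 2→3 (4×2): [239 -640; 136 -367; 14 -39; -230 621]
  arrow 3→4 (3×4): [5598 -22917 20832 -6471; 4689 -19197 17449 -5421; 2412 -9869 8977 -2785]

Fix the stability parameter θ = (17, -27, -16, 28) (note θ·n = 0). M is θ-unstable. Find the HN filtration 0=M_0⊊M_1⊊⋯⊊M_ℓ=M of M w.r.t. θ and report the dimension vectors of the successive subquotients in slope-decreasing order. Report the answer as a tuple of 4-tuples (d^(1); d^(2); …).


Via rank(M_{q-1}∘⋯∘M_p): M ≅ I[1,4]^2, I[3,3], I[3,4].
μ_θ-semistable layers: μ^(1)=28; μ^(2)=-26/3; μ^(3)=-16

((0, 0, 0, 3); (2, 2, 2, 0); (0, 0, 2, 0))


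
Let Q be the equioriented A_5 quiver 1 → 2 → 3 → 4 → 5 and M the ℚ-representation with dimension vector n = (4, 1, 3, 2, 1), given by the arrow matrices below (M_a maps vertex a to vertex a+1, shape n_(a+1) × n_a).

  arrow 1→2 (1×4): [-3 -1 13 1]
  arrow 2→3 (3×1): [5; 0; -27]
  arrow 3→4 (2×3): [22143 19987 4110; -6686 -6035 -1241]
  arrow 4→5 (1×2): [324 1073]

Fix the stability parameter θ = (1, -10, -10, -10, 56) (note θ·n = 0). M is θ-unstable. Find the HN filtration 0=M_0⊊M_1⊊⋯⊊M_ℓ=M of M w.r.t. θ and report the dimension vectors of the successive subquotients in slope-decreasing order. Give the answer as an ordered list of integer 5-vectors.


Barcode: M ≅ I[1,1]^3, I[1,5], I[3,3], I[3,4]. HN layers by μ_θ (4 steps, strictly decreasing):
  μ^(1)=56; μ^(2)=1; μ^(3)=-29/4; μ^(4)=-10

((0, 0, 0, 0, 1); (3, 0, 0, 0, 0); (1, 1, 1, 1, 0); (0, 0, 2, 1, 0))


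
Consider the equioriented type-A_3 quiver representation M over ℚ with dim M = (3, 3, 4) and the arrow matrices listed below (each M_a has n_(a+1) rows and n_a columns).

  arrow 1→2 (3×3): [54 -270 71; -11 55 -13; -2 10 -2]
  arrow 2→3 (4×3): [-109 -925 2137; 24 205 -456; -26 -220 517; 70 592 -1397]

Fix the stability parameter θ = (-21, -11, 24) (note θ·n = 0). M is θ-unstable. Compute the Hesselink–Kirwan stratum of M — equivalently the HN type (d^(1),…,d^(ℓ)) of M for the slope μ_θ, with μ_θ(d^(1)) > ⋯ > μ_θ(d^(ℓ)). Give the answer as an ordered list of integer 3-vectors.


Via rank(M_{q-1}∘⋯∘M_p): M ≅ I[1,1], I[1,3]^2, I[2,3], I[3,3].
μ_θ-semistable layers: μ^(1)=24; μ^(2)=-11; μ^(3)=-21

((0, 0, 4); (0, 3, 0); (3, 0, 0))


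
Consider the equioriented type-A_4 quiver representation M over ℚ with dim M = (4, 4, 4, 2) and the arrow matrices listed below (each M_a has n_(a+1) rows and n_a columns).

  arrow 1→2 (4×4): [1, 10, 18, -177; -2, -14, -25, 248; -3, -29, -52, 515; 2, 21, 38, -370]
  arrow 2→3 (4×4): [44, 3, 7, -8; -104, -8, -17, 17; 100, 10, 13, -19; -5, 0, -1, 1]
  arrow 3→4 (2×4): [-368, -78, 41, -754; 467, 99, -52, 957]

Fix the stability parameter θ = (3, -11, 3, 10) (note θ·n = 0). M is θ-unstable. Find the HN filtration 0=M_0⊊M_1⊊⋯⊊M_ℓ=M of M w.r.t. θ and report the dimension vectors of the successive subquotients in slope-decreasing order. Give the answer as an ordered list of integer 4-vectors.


Interval decomposition of M: I[1,1], I[1,2], I[1,4]^2, I[2,3], I[3,3].
HN type (ℓ=4): μ^(1)=10; μ^(2)=3; μ^(3)=-4; μ^(4)=-11

((0, 0, 0, 2); (1, 0, 4, 0); (3, 3, 0, 0); (0, 1, 0, 0))


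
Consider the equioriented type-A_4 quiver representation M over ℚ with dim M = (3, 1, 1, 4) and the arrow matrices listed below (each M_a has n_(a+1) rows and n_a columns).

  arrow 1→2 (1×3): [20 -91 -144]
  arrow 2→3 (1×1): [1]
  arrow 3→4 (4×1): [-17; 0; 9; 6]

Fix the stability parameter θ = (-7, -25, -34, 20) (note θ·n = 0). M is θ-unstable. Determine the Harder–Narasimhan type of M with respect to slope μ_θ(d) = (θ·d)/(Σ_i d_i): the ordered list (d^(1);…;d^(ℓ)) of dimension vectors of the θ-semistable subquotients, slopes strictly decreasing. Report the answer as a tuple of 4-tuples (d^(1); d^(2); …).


Interval decomposition of M: I[1,1]^2, I[1,4], I[4,4]^3.
HN type (ℓ=3): μ^(1)=20; μ^(2)=-7; μ^(3)=-22

((0, 0, 0, 4); (2, 0, 0, 0); (1, 1, 1, 0))


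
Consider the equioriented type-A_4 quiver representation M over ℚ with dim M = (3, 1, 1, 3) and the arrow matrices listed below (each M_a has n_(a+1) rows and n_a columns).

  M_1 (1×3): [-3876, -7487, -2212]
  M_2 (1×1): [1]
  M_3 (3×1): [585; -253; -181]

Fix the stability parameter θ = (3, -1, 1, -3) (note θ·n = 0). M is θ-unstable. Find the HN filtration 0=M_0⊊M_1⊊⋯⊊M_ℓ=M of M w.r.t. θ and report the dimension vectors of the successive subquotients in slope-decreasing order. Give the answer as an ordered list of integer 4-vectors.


Barcode: M ≅ I[1,1]^2, I[1,4], I[4,4]^2. HN layers by μ_θ (3 steps, strictly decreasing):
  μ^(1)=3; μ^(2)=0; μ^(3)=-3

((2, 0, 0, 0); (1, 1, 1, 1); (0, 0, 0, 2))


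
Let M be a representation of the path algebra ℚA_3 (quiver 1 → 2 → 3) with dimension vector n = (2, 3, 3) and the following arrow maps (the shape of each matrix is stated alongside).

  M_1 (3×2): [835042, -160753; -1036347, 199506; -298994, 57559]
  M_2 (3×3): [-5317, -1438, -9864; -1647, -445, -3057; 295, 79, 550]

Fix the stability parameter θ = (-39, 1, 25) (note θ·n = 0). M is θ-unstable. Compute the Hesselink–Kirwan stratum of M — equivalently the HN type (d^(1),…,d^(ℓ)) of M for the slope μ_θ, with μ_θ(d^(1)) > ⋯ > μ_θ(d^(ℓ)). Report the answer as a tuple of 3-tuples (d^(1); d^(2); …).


Barcode: M ≅ I[1,3]^2, I[2,3]. HN layers by μ_θ (3 steps, strictly decreasing):
  μ^(1)=25; μ^(2)=1; μ^(3)=-39

((0, 0, 3); (0, 3, 0); (2, 0, 0))


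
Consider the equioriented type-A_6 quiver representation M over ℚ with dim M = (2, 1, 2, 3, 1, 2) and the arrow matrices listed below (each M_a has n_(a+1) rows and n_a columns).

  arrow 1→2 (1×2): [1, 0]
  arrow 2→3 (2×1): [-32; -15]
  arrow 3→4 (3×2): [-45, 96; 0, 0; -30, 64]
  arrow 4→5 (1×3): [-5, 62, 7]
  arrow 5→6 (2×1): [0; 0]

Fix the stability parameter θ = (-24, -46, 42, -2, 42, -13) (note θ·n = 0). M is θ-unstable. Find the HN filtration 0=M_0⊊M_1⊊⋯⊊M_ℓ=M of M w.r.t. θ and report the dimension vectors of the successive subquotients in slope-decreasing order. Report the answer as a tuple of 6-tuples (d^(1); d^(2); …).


Interval decomposition of M: I[1,1], I[1,3], I[3,5], I[4,4]^2, I[6,6]^2.
HN type (ℓ=6): μ^(1)=42; μ^(2)=20; μ^(3)=-2; μ^(4)=-13; μ^(5)=-24; μ^(6)=-35

((0, 0, 1, 0, 1, 0); (0, 0, 1, 1, 0, 0); (0, 0, 0, 2, 0, 0); (0, 0, 0, 0, 0, 2); (1, 0, 0, 0, 0, 0); (1, 1, 0, 0, 0, 0))


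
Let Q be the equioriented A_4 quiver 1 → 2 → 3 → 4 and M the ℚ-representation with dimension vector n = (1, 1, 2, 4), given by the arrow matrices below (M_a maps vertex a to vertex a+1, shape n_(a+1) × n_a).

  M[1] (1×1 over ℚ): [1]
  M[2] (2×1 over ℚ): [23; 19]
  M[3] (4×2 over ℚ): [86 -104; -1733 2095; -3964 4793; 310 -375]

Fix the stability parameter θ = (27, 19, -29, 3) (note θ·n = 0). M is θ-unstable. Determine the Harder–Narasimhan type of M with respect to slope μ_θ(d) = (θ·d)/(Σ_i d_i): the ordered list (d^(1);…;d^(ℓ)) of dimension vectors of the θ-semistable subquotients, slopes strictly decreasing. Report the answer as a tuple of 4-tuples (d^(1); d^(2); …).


Via rank(M_{q-1}∘⋯∘M_p): M ≅ I[1,4], I[3,4], I[4,4]^2.
μ_θ-semistable layers: μ^(1)=5; μ^(2)=3; μ^(3)=-29

((1, 1, 1, 1); (0, 0, 0, 3); (0, 0, 1, 0))


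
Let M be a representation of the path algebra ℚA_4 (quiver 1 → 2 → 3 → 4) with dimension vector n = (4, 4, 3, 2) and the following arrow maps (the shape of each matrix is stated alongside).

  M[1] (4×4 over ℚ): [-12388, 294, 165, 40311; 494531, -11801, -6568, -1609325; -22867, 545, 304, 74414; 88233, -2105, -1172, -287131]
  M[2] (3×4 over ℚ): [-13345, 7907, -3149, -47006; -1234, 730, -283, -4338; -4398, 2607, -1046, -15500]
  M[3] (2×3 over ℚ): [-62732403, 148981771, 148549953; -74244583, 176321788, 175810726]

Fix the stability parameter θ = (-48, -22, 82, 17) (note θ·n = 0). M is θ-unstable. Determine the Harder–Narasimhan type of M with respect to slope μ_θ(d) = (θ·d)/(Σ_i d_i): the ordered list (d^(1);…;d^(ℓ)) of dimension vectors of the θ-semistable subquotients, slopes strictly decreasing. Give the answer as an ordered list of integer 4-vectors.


Barcode: M ≅ I[1,2], I[1,3], I[1,4]^2. HN layers by μ_θ (4 steps, strictly decreasing):
  μ^(1)=82; μ^(2)=99/2; μ^(3)=-22; μ^(4)=-48

((0, 0, 1, 0); (0, 0, 2, 2); (0, 4, 0, 0); (4, 0, 0, 0))


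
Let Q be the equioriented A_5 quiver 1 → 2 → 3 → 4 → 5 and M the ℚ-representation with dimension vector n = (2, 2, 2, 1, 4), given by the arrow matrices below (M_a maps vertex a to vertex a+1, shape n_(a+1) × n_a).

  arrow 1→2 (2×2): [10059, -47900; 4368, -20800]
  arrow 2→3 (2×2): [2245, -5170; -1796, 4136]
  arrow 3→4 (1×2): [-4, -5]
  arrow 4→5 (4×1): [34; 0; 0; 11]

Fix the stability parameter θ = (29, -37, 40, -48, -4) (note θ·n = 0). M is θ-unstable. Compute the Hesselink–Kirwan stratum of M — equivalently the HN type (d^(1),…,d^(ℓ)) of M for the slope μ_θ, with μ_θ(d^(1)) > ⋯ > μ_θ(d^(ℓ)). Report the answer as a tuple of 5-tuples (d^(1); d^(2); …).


Via rank(M_{q-1}∘⋯∘M_p): M ≅ I[1,1], I[1,3], I[2,2], I[3,5], I[5,5]^3.
μ_θ-semistable layers: μ^(1)=40; μ^(2)=29; μ^(3)=-4; μ^(4)=-37

((0, 0, 1, 0, 0); (1, 0, 0, 0, 0); (1, 1, 1, 1, 4); (0, 1, 0, 0, 0))


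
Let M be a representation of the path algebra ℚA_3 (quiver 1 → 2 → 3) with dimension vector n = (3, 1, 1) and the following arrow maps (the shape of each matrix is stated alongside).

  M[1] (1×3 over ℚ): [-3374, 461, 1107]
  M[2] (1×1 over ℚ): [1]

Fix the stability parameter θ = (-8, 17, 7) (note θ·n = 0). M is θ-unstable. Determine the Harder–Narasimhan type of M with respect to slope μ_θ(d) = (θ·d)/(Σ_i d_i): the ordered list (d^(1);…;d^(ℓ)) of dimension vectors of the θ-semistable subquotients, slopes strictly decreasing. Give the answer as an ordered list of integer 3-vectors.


Interval decomposition of M: I[1,1]^2, I[1,3].
HN type (ℓ=2): μ^(1)=12; μ^(2)=-8

((0, 1, 1); (3, 0, 0))


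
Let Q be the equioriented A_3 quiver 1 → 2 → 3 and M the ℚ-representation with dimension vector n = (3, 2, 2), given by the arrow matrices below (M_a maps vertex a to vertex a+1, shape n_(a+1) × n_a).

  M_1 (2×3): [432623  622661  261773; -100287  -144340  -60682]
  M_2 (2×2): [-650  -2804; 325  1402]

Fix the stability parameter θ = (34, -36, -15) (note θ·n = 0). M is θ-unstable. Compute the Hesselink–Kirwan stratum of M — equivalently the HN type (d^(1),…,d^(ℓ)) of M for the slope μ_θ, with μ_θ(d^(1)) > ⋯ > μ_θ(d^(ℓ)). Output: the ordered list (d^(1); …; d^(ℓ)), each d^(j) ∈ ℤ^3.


Via rank(M_{q-1}∘⋯∘M_p): M ≅ I[1,1], I[1,2], I[1,3], I[3,3].
μ_θ-semistable layers: μ^(1)=34; μ^(2)=-1; μ^(3)=-17/3; μ^(4)=-15

((1, 0, 0); (1, 1, 0); (1, 1, 1); (0, 0, 1))


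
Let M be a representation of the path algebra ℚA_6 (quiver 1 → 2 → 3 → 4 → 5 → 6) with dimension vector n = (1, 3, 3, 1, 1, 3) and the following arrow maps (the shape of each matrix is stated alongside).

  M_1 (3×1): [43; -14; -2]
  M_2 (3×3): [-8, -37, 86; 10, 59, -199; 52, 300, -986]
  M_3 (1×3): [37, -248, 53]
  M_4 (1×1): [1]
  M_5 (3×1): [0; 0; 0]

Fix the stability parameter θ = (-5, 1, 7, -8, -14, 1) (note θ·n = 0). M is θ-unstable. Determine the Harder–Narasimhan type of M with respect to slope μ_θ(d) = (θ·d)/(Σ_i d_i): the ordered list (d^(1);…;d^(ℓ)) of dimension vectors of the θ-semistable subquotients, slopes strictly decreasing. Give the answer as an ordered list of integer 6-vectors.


Interval decomposition of M: I[1,5], I[2,2], I[2,3], I[3,3], I[6,6]^3.
HN type (ℓ=4): μ^(1)=7; μ^(2)=1; μ^(3)=-7/2; μ^(4)=-5

((0, 0, 2, 0, 0, 0); (0, 2, 0, 0, 0, 3); (0, 1, 1, 1, 1, 0); (1, 0, 0, 0, 0, 0))


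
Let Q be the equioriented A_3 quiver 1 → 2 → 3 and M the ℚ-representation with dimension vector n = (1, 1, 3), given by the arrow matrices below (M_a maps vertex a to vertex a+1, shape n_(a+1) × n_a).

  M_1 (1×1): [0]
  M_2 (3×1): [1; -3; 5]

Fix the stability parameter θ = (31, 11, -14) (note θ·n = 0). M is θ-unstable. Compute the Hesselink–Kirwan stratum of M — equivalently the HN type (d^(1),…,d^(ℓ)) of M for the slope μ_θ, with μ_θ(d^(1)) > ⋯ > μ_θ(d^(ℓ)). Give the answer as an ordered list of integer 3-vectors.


Barcode: M ≅ I[1,1], I[2,3], I[3,3]^2. HN layers by μ_θ (3 steps, strictly decreasing):
  μ^(1)=31; μ^(2)=-3/2; μ^(3)=-14

((1, 0, 0); (0, 1, 1); (0, 0, 2))


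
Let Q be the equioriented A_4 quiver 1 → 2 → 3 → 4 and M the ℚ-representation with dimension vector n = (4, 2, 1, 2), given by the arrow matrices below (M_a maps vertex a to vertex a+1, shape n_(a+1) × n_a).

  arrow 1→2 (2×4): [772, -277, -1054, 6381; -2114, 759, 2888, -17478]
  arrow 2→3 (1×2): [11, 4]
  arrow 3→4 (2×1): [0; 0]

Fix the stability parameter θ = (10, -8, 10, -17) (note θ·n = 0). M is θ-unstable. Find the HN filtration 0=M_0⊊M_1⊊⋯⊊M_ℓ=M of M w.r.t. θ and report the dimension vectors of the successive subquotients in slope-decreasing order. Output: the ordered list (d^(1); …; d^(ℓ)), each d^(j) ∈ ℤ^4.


Via rank(M_{q-1}∘⋯∘M_p): M ≅ I[1,1]^2, I[1,2], I[1,3], I[4,4]^2.
μ_θ-semistable layers: μ^(1)=10; μ^(2)=1; μ^(3)=-17

((2, 0, 1, 0); (2, 2, 0, 0); (0, 0, 0, 2))


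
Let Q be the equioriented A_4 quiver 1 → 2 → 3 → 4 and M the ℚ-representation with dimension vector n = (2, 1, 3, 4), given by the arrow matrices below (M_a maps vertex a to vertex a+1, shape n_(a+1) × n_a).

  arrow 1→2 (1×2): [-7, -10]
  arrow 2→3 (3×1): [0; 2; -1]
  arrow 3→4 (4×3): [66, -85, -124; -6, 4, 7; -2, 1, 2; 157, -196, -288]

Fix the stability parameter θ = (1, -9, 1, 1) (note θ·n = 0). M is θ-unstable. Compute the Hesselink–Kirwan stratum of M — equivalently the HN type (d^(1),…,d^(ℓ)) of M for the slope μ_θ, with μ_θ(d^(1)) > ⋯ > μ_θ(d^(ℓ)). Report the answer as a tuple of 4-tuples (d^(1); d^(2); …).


Via rank(M_{q-1}∘⋯∘M_p): M ≅ I[1,1], I[1,4], I[3,4]^2, I[4,4].
μ_θ-semistable layers: μ^(1)=1; μ^(2)=-4

((1, 0, 3, 4); (1, 1, 0, 0))


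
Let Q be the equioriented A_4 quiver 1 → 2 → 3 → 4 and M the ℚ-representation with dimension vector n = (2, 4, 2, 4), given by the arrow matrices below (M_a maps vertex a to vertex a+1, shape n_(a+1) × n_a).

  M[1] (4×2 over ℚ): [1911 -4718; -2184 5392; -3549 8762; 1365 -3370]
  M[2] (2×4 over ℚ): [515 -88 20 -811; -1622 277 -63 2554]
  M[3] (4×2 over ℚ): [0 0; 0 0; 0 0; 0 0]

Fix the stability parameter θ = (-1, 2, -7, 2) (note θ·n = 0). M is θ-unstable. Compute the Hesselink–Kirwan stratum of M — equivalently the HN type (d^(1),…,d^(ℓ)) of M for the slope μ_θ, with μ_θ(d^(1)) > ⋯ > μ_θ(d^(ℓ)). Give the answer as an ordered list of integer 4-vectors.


Barcode: M ≅ I[1,1], I[1,3], I[2,2]^2, I[2,3], I[4,4]^4. HN layers by μ_θ (4 steps, strictly decreasing):
  μ^(1)=2; μ^(2)=-1; μ^(3)=-2; μ^(4)=-5/2

((0, 2, 0, 4); (1, 0, 0, 0); (1, 1, 1, 0); (0, 1, 1, 0))


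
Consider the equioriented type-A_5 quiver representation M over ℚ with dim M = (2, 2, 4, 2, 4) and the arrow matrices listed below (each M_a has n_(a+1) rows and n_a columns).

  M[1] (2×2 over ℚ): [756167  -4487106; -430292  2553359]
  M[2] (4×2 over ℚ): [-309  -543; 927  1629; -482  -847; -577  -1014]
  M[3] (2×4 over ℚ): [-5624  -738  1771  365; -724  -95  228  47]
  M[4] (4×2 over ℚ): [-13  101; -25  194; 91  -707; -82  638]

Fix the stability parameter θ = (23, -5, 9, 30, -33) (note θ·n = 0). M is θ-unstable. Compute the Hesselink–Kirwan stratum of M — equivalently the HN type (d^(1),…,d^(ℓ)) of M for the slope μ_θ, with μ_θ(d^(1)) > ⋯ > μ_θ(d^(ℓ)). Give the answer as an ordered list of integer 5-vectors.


Via rank(M_{q-1}∘⋯∘M_p): M ≅ I[1,5]^2, I[3,3]^2, I[5,5]^2.
μ_θ-semistable layers: μ^(1)=9; μ^(2)=24/5; μ^(3)=-33

((0, 0, 2, 0, 0); (2, 2, 2, 2, 2); (0, 0, 0, 0, 2))


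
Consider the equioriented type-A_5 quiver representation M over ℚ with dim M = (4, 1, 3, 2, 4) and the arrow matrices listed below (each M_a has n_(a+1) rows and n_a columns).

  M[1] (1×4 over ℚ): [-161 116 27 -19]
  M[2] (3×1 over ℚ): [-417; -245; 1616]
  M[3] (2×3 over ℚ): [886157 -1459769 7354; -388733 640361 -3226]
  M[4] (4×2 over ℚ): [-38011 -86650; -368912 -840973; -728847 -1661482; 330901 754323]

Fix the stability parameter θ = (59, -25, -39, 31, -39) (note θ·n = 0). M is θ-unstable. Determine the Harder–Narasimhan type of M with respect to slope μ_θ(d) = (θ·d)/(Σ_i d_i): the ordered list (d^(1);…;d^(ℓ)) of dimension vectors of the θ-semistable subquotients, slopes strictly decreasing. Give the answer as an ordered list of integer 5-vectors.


Interval decomposition of M: I[1,1]^3, I[1,3], I[3,3], I[3,5], I[4,5], I[5,5]^2.
HN type (ℓ=4): μ^(1)=59; μ^(2)=-5/3; μ^(3)=-4; μ^(4)=-39

((3, 0, 0, 0, 0); (1, 1, 1, 0, 0); (0, 0, 0, 2, 2); (0, 0, 2, 0, 2))


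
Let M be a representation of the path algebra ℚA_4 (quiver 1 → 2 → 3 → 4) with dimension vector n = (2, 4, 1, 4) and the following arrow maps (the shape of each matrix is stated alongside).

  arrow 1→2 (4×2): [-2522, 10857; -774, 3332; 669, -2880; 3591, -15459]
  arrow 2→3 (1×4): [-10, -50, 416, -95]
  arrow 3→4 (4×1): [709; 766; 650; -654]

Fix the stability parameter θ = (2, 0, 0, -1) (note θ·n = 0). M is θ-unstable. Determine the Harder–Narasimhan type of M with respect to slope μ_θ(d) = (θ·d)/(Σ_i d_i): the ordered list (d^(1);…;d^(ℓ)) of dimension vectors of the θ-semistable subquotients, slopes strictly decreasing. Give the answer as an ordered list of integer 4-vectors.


Interval decomposition of M: I[1,2], I[1,4], I[2,2]^2, I[4,4]^3.
HN type (ℓ=4): μ^(1)=1; μ^(2)=1/4; μ^(3)=0; μ^(4)=-1

((1, 1, 0, 0); (1, 1, 1, 1); (0, 2, 0, 0); (0, 0, 0, 3))


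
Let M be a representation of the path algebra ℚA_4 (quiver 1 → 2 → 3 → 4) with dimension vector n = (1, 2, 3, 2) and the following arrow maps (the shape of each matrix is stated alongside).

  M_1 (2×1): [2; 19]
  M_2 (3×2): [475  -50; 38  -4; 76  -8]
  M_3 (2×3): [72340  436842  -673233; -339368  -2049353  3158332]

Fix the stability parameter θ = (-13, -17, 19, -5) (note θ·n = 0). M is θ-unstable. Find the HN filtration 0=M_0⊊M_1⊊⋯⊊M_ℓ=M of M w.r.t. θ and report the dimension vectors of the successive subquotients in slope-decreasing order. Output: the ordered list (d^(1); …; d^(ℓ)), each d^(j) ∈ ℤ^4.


Barcode: M ≅ I[1,2], I[2,4], I[3,3], I[3,4]. HN layers by μ_θ (4 steps, strictly decreasing):
  μ^(1)=19; μ^(2)=7; μ^(3)=-15; μ^(4)=-17

((0, 0, 1, 0); (0, 0, 2, 2); (1, 1, 0, 0); (0, 1, 0, 0))


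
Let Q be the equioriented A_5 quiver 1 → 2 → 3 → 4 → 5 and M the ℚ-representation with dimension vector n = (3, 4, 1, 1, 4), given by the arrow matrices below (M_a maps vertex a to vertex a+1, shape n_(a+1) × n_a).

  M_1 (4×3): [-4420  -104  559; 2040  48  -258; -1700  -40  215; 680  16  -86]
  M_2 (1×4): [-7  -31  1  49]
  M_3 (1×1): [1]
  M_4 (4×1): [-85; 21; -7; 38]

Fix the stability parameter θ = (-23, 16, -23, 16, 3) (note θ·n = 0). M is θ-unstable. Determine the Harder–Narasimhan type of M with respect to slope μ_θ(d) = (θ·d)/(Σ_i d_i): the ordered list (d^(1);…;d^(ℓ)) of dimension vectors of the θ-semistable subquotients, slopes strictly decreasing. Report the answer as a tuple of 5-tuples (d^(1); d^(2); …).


Barcode: M ≅ I[1,1]^2, I[1,5], I[2,2]^3, I[5,5]^3. HN layers by μ_θ (5 steps, strictly decreasing):
  μ^(1)=16; μ^(2)=19/2; μ^(3)=3; μ^(4)=-7/2; μ^(5)=-23

((0, 3, 0, 0, 0); (0, 0, 0, 1, 1); (0, 0, 0, 0, 3); (0, 1, 1, 0, 0); (3, 0, 0, 0, 0))


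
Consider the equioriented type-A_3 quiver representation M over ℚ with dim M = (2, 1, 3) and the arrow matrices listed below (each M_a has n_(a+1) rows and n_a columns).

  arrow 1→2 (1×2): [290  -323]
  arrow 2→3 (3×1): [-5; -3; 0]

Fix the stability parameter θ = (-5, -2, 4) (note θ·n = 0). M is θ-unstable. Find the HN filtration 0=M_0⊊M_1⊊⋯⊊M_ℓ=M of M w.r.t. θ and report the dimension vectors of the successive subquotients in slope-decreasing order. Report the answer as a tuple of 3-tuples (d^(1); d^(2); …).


Via rank(M_{q-1}∘⋯∘M_p): M ≅ I[1,1], I[1,3], I[3,3]^2.
μ_θ-semistable layers: μ^(1)=4; μ^(2)=-2; μ^(3)=-5

((0, 0, 3); (0, 1, 0); (2, 0, 0))


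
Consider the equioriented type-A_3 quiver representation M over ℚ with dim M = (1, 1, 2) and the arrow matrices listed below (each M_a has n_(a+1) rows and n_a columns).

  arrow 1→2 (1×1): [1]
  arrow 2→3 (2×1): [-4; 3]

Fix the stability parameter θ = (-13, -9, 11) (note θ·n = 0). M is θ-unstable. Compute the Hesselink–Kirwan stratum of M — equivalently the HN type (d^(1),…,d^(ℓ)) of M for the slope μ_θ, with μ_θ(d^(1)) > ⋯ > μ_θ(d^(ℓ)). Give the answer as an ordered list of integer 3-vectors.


Barcode: M ≅ I[1,3], I[3,3]. HN layers by μ_θ (3 steps, strictly decreasing):
  μ^(1)=11; μ^(2)=-9; μ^(3)=-13

((0, 0, 2); (0, 1, 0); (1, 0, 0))


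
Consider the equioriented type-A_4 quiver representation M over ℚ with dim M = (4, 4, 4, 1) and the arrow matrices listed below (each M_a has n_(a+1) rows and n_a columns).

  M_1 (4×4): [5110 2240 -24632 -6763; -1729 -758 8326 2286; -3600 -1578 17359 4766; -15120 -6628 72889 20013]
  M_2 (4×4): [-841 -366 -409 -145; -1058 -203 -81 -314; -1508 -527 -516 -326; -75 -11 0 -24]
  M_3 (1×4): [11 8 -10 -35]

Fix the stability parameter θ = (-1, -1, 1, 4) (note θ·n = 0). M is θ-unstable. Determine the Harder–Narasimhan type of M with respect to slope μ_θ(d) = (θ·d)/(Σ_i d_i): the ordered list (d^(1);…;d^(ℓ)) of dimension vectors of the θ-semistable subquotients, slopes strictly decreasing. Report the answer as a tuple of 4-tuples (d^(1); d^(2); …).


Barcode: M ≅ I[1,3]^3, I[1,4]. HN layers by μ_θ (3 steps, strictly decreasing):
  μ^(1)=4; μ^(2)=1; μ^(3)=-1

((0, 0, 0, 1); (0, 0, 4, 0); (4, 4, 0, 0))


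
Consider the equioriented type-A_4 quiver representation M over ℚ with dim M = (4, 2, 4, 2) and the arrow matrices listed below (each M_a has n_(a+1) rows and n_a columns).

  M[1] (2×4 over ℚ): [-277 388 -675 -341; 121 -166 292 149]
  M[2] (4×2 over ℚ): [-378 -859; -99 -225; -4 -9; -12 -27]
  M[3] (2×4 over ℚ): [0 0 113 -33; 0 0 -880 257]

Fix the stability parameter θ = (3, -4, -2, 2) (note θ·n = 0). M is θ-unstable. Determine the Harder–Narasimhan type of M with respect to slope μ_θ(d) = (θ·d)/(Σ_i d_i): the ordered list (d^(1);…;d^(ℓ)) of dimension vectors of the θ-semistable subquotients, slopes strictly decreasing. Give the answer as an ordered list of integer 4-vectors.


Barcode: M ≅ I[1,1]^2, I[1,3], I[1,4], I[3,3], I[3,4]. HN layers by μ_θ (4 steps, strictly decreasing):
  μ^(1)=3; μ^(2)=2; μ^(3)=-1; μ^(4)=-2

((2, 0, 0, 0); (0, 0, 0, 2); (2, 2, 2, 0); (0, 0, 2, 0))


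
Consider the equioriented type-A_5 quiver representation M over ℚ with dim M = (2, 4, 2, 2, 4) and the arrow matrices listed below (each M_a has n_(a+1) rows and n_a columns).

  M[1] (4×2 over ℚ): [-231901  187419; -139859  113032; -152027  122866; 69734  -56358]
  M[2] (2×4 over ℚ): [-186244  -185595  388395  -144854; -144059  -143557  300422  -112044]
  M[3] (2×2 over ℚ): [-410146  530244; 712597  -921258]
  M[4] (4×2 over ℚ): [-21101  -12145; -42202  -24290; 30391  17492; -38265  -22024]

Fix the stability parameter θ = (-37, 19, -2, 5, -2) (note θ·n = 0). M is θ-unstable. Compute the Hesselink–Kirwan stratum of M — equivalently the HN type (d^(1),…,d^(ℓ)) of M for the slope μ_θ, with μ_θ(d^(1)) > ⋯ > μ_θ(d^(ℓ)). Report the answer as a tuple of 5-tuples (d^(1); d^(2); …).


Interval decomposition of M: I[1,2], I[1,3], I[2,2], I[2,5], I[4,5], I[5,5]^2.
HN type (ℓ=6): μ^(1)=19; μ^(2)=17/2; μ^(3)=5; μ^(4)=3/2; μ^(5)=-2; μ^(6)=-37

((0, 2, 0, 0, 0); (0, 1, 1, 0, 0); (0, 1, 1, 1, 1); (0, 0, 0, 1, 1); (0, 0, 0, 0, 2); (2, 0, 0, 0, 0))


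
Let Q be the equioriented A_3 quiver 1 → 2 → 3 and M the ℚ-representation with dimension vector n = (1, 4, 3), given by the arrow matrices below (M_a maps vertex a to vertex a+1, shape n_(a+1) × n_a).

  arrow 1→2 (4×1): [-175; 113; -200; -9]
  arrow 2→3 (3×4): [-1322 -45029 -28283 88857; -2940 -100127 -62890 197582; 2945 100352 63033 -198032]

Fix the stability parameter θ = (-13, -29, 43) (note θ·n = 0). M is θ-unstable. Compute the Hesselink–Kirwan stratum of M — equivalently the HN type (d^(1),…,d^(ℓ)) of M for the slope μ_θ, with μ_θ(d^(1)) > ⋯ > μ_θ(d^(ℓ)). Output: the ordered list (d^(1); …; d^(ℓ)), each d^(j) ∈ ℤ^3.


Interval decomposition of M: I[1,3], I[2,2], I[2,3]^2.
HN type (ℓ=3): μ^(1)=43; μ^(2)=-21; μ^(3)=-29

((0, 0, 3); (1, 1, 0); (0, 3, 0))


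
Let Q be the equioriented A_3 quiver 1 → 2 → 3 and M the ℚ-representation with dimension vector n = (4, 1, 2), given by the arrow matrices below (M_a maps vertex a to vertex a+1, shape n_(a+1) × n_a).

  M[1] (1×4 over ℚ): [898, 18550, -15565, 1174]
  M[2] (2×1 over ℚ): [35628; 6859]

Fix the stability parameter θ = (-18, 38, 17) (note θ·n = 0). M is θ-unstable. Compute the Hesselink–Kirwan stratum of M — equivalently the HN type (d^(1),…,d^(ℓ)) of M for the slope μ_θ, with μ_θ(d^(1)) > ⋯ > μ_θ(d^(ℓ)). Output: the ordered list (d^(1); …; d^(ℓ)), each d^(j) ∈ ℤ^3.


Barcode: M ≅ I[1,1]^3, I[1,3], I[3,3]. HN layers by μ_θ (3 steps, strictly decreasing):
  μ^(1)=55/2; μ^(2)=17; μ^(3)=-18

((0, 1, 1); (0, 0, 1); (4, 0, 0))


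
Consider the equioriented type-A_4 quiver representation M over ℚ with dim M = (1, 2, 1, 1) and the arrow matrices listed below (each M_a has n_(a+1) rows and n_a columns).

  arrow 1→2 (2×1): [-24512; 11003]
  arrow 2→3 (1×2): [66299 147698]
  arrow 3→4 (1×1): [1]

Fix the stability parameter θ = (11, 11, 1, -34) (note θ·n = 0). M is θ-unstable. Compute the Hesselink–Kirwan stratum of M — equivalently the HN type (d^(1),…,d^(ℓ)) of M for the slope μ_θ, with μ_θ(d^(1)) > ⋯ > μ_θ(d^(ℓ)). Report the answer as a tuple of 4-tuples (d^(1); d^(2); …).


Interval decomposition of M: I[1,4], I[2,2].
HN type (ℓ=2): μ^(1)=11; μ^(2)=-11/4

((0, 1, 0, 0); (1, 1, 1, 1))


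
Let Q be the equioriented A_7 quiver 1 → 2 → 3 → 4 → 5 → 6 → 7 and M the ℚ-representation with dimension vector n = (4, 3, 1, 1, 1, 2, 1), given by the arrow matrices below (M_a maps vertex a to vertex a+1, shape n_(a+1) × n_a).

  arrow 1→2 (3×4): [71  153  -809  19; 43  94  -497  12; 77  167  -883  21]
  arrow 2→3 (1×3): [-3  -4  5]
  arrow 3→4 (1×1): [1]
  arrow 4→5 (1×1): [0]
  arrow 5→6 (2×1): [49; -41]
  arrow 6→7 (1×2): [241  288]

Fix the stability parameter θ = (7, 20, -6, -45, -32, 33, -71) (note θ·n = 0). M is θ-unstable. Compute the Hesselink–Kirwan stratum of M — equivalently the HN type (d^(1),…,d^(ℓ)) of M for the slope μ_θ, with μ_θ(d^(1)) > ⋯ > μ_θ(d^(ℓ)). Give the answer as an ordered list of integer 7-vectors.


Via rank(M_{q-1}∘⋯∘M_p): M ≅ I[1,1]^2, I[1,2]^2, I[2,4], I[5,7], I[6,6].
μ_θ-semistable layers: μ^(1)=33; μ^(2)=20; μ^(3)=7; μ^(4)=-31/3; μ^(5)=-19; μ^(6)=-32

((0, 0, 0, 0, 0, 1, 0); (0, 2, 0, 0, 0, 0, 0); (4, 0, 0, 0, 0, 0, 0); (0, 1, 1, 1, 0, 0, 0); (0, 0, 0, 0, 0, 1, 1); (0, 0, 0, 0, 1, 0, 0))


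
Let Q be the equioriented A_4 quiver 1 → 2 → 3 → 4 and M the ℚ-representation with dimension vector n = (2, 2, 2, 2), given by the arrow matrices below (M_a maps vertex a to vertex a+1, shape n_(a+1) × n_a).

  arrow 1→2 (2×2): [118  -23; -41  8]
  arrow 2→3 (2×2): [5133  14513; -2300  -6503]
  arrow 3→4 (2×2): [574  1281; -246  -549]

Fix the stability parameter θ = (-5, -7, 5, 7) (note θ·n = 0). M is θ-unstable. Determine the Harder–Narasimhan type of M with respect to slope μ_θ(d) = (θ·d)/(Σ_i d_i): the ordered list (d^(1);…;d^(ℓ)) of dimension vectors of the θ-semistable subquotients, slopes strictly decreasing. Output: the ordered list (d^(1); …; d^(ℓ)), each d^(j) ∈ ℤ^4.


Barcode: M ≅ I[1,3], I[1,4], I[4,4]. HN layers by μ_θ (3 steps, strictly decreasing):
  μ^(1)=7; μ^(2)=5; μ^(3)=-6

((0, 0, 0, 2); (0, 0, 2, 0); (2, 2, 0, 0))


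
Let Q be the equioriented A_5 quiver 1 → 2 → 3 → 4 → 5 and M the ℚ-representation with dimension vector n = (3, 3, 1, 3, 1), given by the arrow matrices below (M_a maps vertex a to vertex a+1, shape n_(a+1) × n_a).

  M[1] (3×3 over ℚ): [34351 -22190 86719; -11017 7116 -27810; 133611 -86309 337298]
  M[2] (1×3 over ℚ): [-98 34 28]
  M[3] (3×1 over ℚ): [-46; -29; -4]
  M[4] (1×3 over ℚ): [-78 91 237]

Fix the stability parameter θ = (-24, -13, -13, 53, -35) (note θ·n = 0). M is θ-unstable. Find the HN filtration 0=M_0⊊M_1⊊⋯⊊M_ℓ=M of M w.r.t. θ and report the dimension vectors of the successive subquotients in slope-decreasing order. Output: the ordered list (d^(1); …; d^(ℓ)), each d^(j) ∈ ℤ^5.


Barcode: M ≅ I[1,2]^2, I[1,5], I[4,4]^2. HN layers by μ_θ (4 steps, strictly decreasing):
  μ^(1)=53; μ^(2)=9; μ^(3)=-13; μ^(4)=-24

((0, 0, 0, 2, 0); (0, 0, 0, 1, 1); (0, 3, 1, 0, 0); (3, 0, 0, 0, 0))


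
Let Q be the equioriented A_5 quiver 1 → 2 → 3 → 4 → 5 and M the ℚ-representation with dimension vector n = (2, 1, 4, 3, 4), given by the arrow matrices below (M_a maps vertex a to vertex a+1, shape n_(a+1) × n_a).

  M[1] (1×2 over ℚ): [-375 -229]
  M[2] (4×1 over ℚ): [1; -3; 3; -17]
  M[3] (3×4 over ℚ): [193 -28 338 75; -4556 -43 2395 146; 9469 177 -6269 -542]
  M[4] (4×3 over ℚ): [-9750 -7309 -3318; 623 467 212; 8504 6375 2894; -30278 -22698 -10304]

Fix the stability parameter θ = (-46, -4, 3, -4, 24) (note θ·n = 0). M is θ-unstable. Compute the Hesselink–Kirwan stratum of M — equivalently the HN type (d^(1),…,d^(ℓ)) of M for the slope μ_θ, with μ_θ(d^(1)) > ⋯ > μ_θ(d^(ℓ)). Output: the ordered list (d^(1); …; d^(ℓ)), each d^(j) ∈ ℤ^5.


Barcode: M ≅ I[1,1], I[1,5], I[3,3], I[3,4], I[3,5], I[5,5]^2. HN layers by μ_θ (5 steps, strictly decreasing):
  μ^(1)=24; μ^(2)=3; μ^(3)=-1/2; μ^(4)=-4; μ^(5)=-46

((0, 0, 0, 0, 4); (0, 0, 1, 0, 0); (0, 0, 3, 3, 0); (0, 1, 0, 0, 0); (2, 0, 0, 0, 0))
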